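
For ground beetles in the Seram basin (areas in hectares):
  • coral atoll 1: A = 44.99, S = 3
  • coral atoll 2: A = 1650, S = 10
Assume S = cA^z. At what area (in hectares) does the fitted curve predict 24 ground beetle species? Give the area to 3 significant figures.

z = ln(10/3) / ln(1650/44.99) = 1.2040 / 3.6021 = 0.3342
c = 3 / 44.99^0.3342 = 3 / 3.569 = 0.8406
A = (24/0.8406)^(1/0.3342) ⇒ ln A = ln(28.55)/0.3342 = 10.0278
A = e^10.0278 ≈ 22647 hectares

22600 hectares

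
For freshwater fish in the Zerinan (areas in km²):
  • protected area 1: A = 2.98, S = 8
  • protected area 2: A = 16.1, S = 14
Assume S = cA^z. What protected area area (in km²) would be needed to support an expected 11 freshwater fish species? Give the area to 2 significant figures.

7.8 km²

z = ln(14/8) / ln(16.1/2.98) = 0.5596 / 1.6869 = 0.3317
c = 8 / 2.98^0.3317 = 8 / 1.437 = 5.569
A = (11/5.569)^(1/0.3317) ⇒ ln A = ln(1.975)/0.3317 = 2.0519
A = e^2.0519 ≈ 7.782 km²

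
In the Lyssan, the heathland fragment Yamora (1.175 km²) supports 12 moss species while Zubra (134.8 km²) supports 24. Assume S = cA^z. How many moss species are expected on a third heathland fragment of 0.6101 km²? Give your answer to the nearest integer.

z = ln(24/12) / ln(134.8/1.175) = 0.6931 / 4.7425 = 0.1462
c = 12 / 1.175^0.1462 = 12 / 1.024 = 11.72
S₃ = 11.72 × 0.6101^0.1462 = 11.72 × 0.9303 ≈ 10.9

11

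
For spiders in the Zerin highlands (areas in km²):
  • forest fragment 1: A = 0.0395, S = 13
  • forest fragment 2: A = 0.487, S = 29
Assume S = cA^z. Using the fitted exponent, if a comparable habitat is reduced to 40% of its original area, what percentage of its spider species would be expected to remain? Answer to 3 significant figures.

74.6%

z = ln(29/13) / ln(0.487/0.0395) = 0.8023 / 2.5120 = 0.3194
S_new/S_old = (A_new/A_old)^z = 0.4^0.3194 = exp(0.3194 × -0.9163) = 0.7463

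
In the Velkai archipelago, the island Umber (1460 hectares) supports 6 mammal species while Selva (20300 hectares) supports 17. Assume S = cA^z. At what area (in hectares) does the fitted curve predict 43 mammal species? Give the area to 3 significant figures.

212000 hectares

z = ln(17/6) / ln(20300/1460) = 1.0415 / 2.6322 = 0.3957
c = 6 / 1460^0.3957 = 6 / 17.87 = 0.3358
A = (43/0.3358)^(1/0.3957) ⇒ ln A = ln(128)/0.3957 = 12.2638
A = e^12.2638 ≈ 211881 hectares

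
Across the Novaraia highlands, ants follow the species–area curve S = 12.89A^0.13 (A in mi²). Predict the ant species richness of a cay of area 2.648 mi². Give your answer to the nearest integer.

S = 12.89 × 2.648^0.13
ln S = ln 12.89 + 0.13 × ln 2.648 = 2.5565 + 0.13 × 0.9738 = 2.6830
S = e^2.6830 ≈ 14.63

15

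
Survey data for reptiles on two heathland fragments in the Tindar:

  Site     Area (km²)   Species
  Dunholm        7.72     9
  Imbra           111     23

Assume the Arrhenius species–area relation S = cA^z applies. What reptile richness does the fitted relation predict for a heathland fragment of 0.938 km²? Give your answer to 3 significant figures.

z = ln(23/9) / ln(111/7.72) = 0.9383 / 2.6657 = 0.3520
c = 9 / 7.72^0.3520 = 9 / 2.053 = 4.384
S₃ = 4.384 × 0.938^0.3520 = 4.384 × 0.9777 ≈ 4.286

4.29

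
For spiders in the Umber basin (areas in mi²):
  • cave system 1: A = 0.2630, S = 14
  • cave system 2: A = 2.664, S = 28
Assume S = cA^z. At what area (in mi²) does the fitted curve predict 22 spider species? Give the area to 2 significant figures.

1.2 mi²

z = ln(28/14) / ln(2.664/0.263) = 0.6931 / 2.3154 = 0.2994
c = 14 / 0.263^0.2994 = 14 / 0.6704 = 20.88
A = (22/20.88)^(1/0.2994) ⇒ ln A = ln(1.054)/0.2994 = 0.1742
A = e^0.1742 ≈ 1.19 mi²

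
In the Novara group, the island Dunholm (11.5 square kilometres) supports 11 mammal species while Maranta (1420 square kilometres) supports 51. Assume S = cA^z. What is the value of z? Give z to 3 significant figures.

0.319

Taking logs: ln S = ln c + z ln A, so z = (ln S₂ − ln S₁)/(ln A₂ − ln A₁).
z = ln(51/11) / ln(1420/11.5) = ln(4.636) / ln(123.5) = 1.5339 / 4.8161 = 0.3185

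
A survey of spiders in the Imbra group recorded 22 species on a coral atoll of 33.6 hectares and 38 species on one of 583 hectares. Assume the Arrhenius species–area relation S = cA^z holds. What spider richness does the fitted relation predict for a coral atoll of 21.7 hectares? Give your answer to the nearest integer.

z = ln(38/22) / ln(583/33.6) = 0.5465 / 2.8537 = 0.1915
c = 22 / 33.6^0.1915 = 22 / 1.96 = 11.22
S₃ = 11.22 × 21.7^0.1915 = 11.22 × 1.803 ≈ 20.23

20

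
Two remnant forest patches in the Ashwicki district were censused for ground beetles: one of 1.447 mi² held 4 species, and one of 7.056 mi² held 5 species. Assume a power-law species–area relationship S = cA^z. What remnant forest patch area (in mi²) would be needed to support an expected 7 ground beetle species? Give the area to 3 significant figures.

76.9 mi²

z = ln(5/4) / ln(7.056/1.447) = 0.2231 / 1.5844 = 0.1408
c = 4 / 1.447^0.1408 = 4 / 1.053 = 3.797
A = (7/3.797)^(1/0.1408) ⇒ ln A = ln(1.843)/0.1408 = 4.3429
A = e^4.3429 ≈ 76.93 mi²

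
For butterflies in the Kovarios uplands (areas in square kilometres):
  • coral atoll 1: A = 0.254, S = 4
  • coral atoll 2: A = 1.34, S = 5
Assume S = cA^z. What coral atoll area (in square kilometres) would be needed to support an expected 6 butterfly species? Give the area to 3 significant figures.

z = ln(5/4) / ln(1.34/0.254) = 0.2231 / 1.6631 = 0.1342
c = 4 / 0.254^0.1342 = 4 / 0.832 = 4.807
A = (6/4.807)^(1/0.1342) ⇒ ln A = ln(1.248)/0.1342 = 1.6515
A = e^1.6515 ≈ 5.215 square kilometres

5.21 square kilometres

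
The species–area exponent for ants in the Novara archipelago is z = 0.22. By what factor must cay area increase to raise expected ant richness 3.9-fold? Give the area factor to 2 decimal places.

486.02

(A₂/A₁)^0.22 = 3.9, so A₂/A₁ = 3.9^(1/0.22) = 3.9^4.545
ln(A₂/A₁) = ln 3.9 / 0.22 = 1.3610 / 0.22 = 6.1863
A₂/A₁ = e^6.1863 ≈ 486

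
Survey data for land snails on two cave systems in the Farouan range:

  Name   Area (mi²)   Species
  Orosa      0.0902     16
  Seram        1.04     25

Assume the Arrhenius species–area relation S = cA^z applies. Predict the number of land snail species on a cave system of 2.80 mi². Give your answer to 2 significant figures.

30

z = ln(25/16) / ln(1.04/0.0902) = 0.4463 / 2.4449 = 0.1825
c = 16 / 0.0902^0.1825 = 16 / 0.6446 = 24.82
S₃ = 24.82 × 2.8^0.1825 = 24.82 × 1.207 ≈ 29.95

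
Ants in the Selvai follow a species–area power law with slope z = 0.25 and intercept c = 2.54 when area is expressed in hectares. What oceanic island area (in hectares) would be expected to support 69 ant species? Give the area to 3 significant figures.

69 = 2.54 × A^0.25  ⇒  A^0.25 = 69/2.54 = 27.17
ln A = ln(27.17) / 0.25 = 3.3019 / 0.25 = 13.2078
A = e^13.2078 ≈ 544580 hectares

545000 hectares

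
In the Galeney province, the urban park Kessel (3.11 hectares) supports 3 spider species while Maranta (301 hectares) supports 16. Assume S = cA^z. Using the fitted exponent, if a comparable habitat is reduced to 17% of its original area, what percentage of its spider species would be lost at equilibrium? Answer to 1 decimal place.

z = ln(16/3) / ln(301/3.11) = 1.6740 / 4.5725 = 0.3661
S_new/S_old = (A_new/A_old)^z = 0.17^0.3661 = exp(0.3661 × -1.7720) = 0.5227
Fraction lost = 1 − 0.5227 = 0.4773

47.7%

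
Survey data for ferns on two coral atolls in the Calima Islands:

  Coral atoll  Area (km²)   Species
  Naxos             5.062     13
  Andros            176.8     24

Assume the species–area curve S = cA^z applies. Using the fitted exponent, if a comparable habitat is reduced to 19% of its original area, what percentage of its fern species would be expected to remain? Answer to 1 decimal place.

z = ln(24/13) / ln(176.8/5.062) = 0.6131 / 3.5533 = 0.1725
S_new/S_old = (A_new/A_old)^z = 0.19^0.1725 = exp(0.1725 × -1.6607) = 0.7508

75.1%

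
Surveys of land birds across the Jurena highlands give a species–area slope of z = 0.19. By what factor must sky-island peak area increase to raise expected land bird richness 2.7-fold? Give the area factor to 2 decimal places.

(A₂/A₁)^0.19 = 2.7, so A₂/A₁ = 2.7^(1/0.19) = 2.7^5.263
ln(A₂/A₁) = ln 2.7 / 0.19 = 0.9933 / 0.19 = 5.2276
A₂/A₁ = e^5.2276 ≈ 186.4

186.35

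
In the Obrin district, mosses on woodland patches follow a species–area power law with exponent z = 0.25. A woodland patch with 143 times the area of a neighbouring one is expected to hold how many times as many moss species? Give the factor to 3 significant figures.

3.46

S₂/S₁ = (A₂/A₁)^z = 143^0.25
ln(S₂/S₁) = 0.25 × ln 143 = 0.25 × 4.9628 = 1.2407
S₂/S₁ = e^1.2407 ≈ 3.458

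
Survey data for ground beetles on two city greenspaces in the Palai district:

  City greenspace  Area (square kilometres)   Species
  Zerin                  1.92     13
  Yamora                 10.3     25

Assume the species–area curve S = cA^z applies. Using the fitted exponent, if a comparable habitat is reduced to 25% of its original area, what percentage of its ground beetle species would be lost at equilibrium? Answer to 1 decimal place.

z = ln(25/13) / ln(10.3/1.92) = 0.6539 / 1.6798 = 0.3893
S_new/S_old = (A_new/A_old)^z = 0.25^0.3893 = exp(0.3893 × -1.3863) = 0.5829
Fraction lost = 1 − 0.5829 = 0.4171

41.7%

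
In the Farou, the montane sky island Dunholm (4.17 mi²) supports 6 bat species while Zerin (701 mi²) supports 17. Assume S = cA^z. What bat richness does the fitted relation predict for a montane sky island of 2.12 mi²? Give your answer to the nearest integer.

5

z = ln(17/6) / ln(701/4.17) = 1.0415 / 5.1246 = 0.2032
c = 6 / 4.17^0.2032 = 6 / 1.337 = 4.489
S₃ = 4.489 × 2.12^0.2032 = 4.489 × 1.165 ≈ 5.229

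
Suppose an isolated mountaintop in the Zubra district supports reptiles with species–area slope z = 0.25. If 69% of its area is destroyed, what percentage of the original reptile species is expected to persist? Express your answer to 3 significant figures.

74.6%

S_new/S_old = (A_new/A_old)^z = 0.31^0.25
= exp(0.25 × ln 0.31) = exp(0.25 × -1.1712) = exp(-0.2928) ≈ 0.7462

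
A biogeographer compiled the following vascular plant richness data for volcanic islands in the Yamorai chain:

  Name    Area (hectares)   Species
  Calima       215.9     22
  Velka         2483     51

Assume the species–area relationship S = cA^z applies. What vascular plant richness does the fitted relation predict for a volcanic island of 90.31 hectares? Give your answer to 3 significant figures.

z = ln(51/22) / ln(2483/215.9) = 0.8408 / 2.4424 = 0.3442
c = 22 / 215.9^0.3442 = 22 / 6.361 = 3.458
S₃ = 3.458 × 90.31^0.3442 = 3.458 × 4.712 ≈ 16.3

16.3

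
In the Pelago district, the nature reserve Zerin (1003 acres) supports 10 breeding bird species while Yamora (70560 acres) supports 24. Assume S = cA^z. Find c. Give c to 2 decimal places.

2.41

z = ln(S₂/S₁) / ln(A₂/A₁) = ln(24/10) / ln(70560/1003) = 0.8755 / 4.2535 = 0.2058
c = S₁ / A₁^z = 10 / 1003^0.2058 = 10 / 4.147 = 2.411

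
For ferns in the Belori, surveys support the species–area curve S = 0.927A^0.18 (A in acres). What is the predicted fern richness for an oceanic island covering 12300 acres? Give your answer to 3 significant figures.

5.05

S = 0.927 × 12300^0.18
ln S = ln 0.927 + 0.18 × ln 12300 = -0.0758 + 0.18 × 9.4174 = 1.6193
S = e^1.6193 ≈ 5.05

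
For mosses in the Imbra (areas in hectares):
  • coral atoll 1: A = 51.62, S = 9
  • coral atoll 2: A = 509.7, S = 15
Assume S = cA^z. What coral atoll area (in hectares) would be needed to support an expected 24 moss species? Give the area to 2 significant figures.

z = ln(15/9) / ln(509.7/51.62) = 0.5108 / 2.2899 = 0.2231
c = 9 / 51.62^0.2231 = 9 / 2.41 = 3.734
A = (24/3.734)^(1/0.2231) ⇒ ln A = ln(6.428)/0.2231 = 8.3407
A = e^8.3407 ≈ 4191 hectares

4200 hectares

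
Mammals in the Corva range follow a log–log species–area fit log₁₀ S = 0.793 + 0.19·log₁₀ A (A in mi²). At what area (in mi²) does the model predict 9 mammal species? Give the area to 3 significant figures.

9 = 6.209 × A^0.19  ⇒  A^0.19 = 9/6.209 = 1.45
ln A = ln(1.45) / 0.19 = 0.3713 / 0.19 = 1.9541
A = e^1.9541 ≈ 7.057 mi²

7.06 mi²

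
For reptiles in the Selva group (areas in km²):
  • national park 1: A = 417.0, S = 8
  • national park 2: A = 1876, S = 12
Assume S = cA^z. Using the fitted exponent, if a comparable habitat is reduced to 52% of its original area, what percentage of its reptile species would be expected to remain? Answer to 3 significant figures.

z = ln(12/8) / ln(1876/417) = 0.4055 / 1.5038 = 0.2696
S_new/S_old = (A_new/A_old)^z = 0.52^0.2696 = exp(0.2696 × -0.6539) = 0.8384

83.8%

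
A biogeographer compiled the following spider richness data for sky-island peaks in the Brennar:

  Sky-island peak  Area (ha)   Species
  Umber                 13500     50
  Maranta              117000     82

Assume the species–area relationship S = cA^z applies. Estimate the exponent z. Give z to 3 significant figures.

0.229

Taking logs: ln S = ln c + z ln A, so z = (ln S₂ − ln S₁)/(ln A₂ − ln A₁).
z = ln(82/50) / ln(117000/13500) = ln(1.64) / ln(8.667) = 0.4947 / 2.1595 = 0.2291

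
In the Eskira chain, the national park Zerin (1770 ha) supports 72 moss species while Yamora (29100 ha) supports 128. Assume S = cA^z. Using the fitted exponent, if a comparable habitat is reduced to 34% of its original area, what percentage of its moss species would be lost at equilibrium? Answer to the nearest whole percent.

20%

z = ln(128/72) / ln(29100/1770) = 0.5754 / 2.7998 = 0.2055
S_new/S_old = (A_new/A_old)^z = 0.34^0.2055 = exp(0.2055 × -1.0788) = 0.8012
Fraction lost = 1 − 0.8012 = 0.1988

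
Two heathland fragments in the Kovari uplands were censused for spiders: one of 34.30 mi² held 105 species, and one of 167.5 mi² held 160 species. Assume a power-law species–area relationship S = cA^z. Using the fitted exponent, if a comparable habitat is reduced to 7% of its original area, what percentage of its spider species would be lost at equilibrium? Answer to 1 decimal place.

z = ln(160/105) / ln(167.5/34.3) = 0.4212 / 1.5858 = 0.2656
S_new/S_old = (A_new/A_old)^z = 0.07^0.2656 = exp(0.2656 × -2.6593) = 0.4935
Fraction lost = 1 − 0.4935 = 0.5065

50.7%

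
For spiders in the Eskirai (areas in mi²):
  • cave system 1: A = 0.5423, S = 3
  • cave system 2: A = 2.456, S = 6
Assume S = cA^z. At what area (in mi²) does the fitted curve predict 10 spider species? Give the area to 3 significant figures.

7.48 mi²

z = ln(6/3) / ln(2.456/0.5423) = 0.6931 / 1.5105 = 0.4589
c = 3 / 0.5423^0.4589 = 3 / 0.7552 = 3.973
A = (10/3.973)^(1/0.4589) ⇒ ln A = ln(2.517)/0.4589 = 2.0117
A = e^2.0117 ≈ 7.476 mi²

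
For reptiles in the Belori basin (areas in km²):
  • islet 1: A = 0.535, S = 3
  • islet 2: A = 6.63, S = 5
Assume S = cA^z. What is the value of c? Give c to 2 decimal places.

3.41

z = ln(S₂/S₁) / ln(A₂/A₁) = ln(5/3) / ln(6.63/0.535) = 0.5108 / 2.5171 = 0.2029
c = S₁ / A₁^z = 3 / 0.535^0.2029 = 3 / 0.8808 = 3.406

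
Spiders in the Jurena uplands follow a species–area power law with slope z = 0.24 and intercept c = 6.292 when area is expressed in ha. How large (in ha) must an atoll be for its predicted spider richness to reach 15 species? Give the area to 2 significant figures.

15 = 6.292 × A^0.24  ⇒  A^0.24 = 15/6.292 = 2.384
ln A = ln(2.384) / 0.24 = 0.8688 / 0.24 = 3.6199
A = e^3.6199 ≈ 37.33 ha

37 ha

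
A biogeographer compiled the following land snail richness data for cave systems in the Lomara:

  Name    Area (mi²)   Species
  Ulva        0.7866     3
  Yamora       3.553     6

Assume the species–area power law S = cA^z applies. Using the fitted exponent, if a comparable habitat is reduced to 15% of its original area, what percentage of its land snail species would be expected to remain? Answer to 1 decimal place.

41.8%

z = ln(6/3) / ln(3.553/0.7866) = 0.6931 / 1.5078 = 0.4597
S_new/S_old = (A_new/A_old)^z = 0.15^0.4597 = exp(0.4597 × -1.8971) = 0.4181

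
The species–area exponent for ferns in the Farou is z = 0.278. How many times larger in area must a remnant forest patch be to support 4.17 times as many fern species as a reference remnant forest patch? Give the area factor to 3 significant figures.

(A₂/A₁)^0.278 = 4.17, so A₂/A₁ = 4.17^(1/0.278) = 4.17^3.597
ln(A₂/A₁) = ln 4.17 / 0.278 = 1.4279 / 0.278 = 5.1364
A₂/A₁ = e^5.1364 ≈ 170.1

170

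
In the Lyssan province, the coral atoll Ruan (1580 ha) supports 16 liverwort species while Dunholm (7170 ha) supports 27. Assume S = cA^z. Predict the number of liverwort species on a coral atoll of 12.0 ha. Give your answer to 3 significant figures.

2.96

z = ln(27/16) / ln(7170/1580) = 0.5232 / 1.5125 = 0.3460
c = 16 / 1580^0.3460 = 16 / 12.78 = 1.252
S₃ = 1.252 × 12^0.3460 = 1.252 × 2.362 ≈ 2.957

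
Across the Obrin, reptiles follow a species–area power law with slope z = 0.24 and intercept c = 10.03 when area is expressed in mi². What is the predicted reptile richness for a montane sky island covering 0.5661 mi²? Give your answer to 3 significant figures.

8.75

S = 10.03 × 0.5661^0.24
ln S = ln 10.03 + 0.24 × ln 0.5661 = 2.3056 + 0.24 × -0.5690 = 2.1690
S = e^2.1690 ≈ 8.75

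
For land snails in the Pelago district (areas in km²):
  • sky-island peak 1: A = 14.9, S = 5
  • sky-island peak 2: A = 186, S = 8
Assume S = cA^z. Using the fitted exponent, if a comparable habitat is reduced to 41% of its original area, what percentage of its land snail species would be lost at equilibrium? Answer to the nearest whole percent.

15%

z = ln(8/5) / ln(186/14.9) = 0.4700 / 2.5244 = 0.1862
S_new/S_old = (A_new/A_old)^z = 0.41^0.1862 = exp(0.1862 × -0.8916) = 0.847
Fraction lost = 1 − 0.847 = 0.153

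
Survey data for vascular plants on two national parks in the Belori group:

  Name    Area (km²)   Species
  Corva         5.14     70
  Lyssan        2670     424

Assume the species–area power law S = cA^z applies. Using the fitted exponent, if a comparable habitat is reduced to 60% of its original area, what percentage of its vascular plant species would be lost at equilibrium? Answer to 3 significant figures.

z = ln(424/70) / ln(2670/5.14) = 1.8012 / 6.2528 = 0.2881
S_new/S_old = (A_new/A_old)^z = 0.6^0.2881 = exp(0.2881 × -0.5108) = 0.8632
Fraction lost = 1 − 0.8632 = 0.1368

13.7%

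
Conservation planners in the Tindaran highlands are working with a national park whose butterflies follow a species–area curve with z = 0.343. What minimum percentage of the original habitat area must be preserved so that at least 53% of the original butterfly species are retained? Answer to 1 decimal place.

15.7%

Need (A_new/A_old)^0.343 = 0.53, so A_new/A_old = 0.53^(1/0.343) = 0.53^2.915
ln(A_new/A_old) = ln 0.53 / 0.343 = -0.6349 / 0.343 = -1.8510
A_new/A_old = e^-1.8510 ≈ 0.1571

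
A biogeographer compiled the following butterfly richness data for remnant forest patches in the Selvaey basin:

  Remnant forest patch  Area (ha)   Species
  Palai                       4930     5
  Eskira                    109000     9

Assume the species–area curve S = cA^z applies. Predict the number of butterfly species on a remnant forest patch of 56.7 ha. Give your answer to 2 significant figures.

2.1

z = ln(9/5) / ln(109000/4930) = 0.5878 / 3.0960 = 0.1899
c = 5 / 4930^0.1899 = 5 / 5.025 = 0.9951
S₃ = 0.9951 × 56.7^0.1899 = 0.9951 × 2.152 ≈ 2.142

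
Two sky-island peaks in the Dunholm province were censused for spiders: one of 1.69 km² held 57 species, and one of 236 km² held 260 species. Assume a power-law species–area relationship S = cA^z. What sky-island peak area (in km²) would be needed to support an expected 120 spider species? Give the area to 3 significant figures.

z = ln(260/57) / ln(236/1.69) = 1.5176 / 4.9391 = 0.3073
c = 57 / 1.69^0.3073 = 57 / 1.175 = 48.51
A = (120/48.51)^(1/0.3073) ⇒ ln A = ln(2.474)/0.3073 = 2.9475
A = e^2.9475 ≈ 19.06 km²

19.1 km²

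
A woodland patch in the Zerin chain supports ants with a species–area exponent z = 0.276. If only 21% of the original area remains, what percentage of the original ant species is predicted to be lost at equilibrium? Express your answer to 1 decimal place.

S_new/S_old = (A_new/A_old)^z = 0.21^0.276
= exp(0.276 × ln 0.21) = exp(0.276 × -1.5606) = exp(-0.4307) ≈ 0.65
Fraction lost = 1 − 0.65 = 0.35

35.0%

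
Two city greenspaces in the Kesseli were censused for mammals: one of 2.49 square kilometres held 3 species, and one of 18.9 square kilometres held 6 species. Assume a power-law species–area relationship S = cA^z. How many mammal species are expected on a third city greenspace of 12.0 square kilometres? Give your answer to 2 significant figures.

5.1

z = ln(6/3) / ln(18.9/2.49) = 0.6931 / 2.0269 = 0.3420
c = 3 / 2.49^0.3420 = 3 / 1.366 = 2.196
S₃ = 2.196 × 12^0.3420 = 2.196 × 2.339 ≈ 5.137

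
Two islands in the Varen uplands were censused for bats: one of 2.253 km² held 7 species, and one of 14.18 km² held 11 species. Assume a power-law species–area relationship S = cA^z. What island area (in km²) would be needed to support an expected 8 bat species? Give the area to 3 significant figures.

3.88 km²

z = ln(11/7) / ln(14.18/2.253) = 0.4520 / 1.8396 = 0.2457
c = 7 / 2.253^0.2457 = 7 / 1.221 = 5.734
A = (8/5.734)^(1/0.2457) ⇒ ln A = ln(1.395)/0.2457 = 1.3557
A = e^1.3557 ≈ 3.88 km²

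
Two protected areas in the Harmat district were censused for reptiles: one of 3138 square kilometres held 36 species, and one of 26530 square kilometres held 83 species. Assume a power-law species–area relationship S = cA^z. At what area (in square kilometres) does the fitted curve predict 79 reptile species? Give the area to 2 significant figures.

23000 square kilometres

z = ln(83/36) / ln(26530/3138) = 0.8353 / 2.1347 = 0.3913
c = 36 / 3138^0.3913 = 36 / 23.35 = 1.542
A = (79/1.542)^(1/0.3913) ⇒ ln A = ln(51.24)/0.3913 = 10.0598
A = e^10.0598 ≈ 23384 square kilometres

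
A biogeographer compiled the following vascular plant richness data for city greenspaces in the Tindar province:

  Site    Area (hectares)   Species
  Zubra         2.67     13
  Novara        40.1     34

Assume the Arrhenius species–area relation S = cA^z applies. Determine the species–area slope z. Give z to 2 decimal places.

0.35

Taking logs: ln S = ln c + z ln A, so z = (ln S₂ − ln S₁)/(ln A₂ − ln A₁).
z = ln(34/13) / ln(40.1/2.67) = ln(2.615) / ln(15.02) = 0.9614 / 2.7093 = 0.3549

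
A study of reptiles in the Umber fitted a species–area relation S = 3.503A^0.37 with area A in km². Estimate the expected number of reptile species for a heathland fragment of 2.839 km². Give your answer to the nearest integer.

5 species

S = 3.503 × 2.839^0.37 = 3.503 × 1.471 ≈ 5.154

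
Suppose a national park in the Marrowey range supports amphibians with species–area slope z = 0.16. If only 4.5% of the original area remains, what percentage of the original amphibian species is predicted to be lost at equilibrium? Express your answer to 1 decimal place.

S_new/S_old = (A_new/A_old)^z = 0.045^0.16
= exp(0.16 × ln 0.045) = exp(0.16 × -3.1011) = exp(-0.4962) ≈ 0.6089
Fraction lost = 1 − 0.6089 = 0.3911

39.1%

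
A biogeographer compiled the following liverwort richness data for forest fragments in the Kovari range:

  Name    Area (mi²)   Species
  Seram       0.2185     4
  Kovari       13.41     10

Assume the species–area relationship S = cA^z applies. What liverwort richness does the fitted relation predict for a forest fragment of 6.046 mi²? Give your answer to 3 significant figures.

z = ln(10/4) / ln(13.41/0.2185) = 0.9163 / 4.1170 = 0.2226
c = 4 / 0.2185^0.2226 = 4 / 0.7128 = 5.611
S₃ = 5.611 × 6.046^0.2226 = 5.611 × 1.493 ≈ 8.375

8.38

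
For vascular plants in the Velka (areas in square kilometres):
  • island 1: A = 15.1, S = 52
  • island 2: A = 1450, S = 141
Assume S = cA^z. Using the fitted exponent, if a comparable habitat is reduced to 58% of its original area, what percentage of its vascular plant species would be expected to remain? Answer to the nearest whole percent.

89%

z = ln(141/52) / ln(1450/15.1) = 0.9975 / 4.5646 = 0.2185
S_new/S_old = (A_new/A_old)^z = 0.58^0.2185 = exp(0.2185 × -0.5447) = 0.8878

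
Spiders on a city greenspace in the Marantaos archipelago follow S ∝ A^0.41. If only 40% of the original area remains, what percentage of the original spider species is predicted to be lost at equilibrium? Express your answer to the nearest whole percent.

31%

S_new/S_old = (A_new/A_old)^z = 0.4^0.41
= exp(0.41 × ln 0.4) = exp(0.41 × -0.9163) = exp(-0.3757) ≈ 0.6868
Fraction lost = 1 − 0.6868 = 0.3132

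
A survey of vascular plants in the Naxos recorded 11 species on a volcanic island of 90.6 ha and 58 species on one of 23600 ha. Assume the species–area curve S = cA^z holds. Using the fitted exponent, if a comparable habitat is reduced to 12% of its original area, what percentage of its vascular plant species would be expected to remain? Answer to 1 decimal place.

53.1%

z = ln(58/11) / ln(23600/90.6) = 1.6625 / 5.5625 = 0.2989
S_new/S_old = (A_new/A_old)^z = 0.12^0.2989 = exp(0.2989 × -2.1203) = 0.5306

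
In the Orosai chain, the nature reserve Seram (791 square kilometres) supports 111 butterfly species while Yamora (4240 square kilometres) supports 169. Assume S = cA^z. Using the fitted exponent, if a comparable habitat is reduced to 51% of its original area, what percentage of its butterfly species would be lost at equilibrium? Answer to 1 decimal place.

15.5%

z = ln(169/111) / ln(4240/791) = 0.4204 / 1.6790 = 0.2504
S_new/S_old = (A_new/A_old)^z = 0.51^0.2504 = exp(0.2504 × -0.6733) = 0.8449
Fraction lost = 1 − 0.8449 = 0.1551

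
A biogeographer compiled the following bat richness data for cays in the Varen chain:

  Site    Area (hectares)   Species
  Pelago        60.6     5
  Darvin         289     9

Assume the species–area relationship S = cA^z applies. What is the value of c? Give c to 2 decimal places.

1.07

z = ln(S₂/S₁) / ln(A₂/A₁) = ln(9/5) / ln(289/60.6) = 0.5878 / 1.5621 = 0.3763
c = S₁ / A₁^z = 5 / 60.6^0.3763 = 5 / 4.685 = 1.067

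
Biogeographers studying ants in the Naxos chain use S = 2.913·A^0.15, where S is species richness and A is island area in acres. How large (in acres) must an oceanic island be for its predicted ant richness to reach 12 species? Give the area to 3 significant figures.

12 = 2.913 × A^0.15  ⇒  A^0.15 = 12/2.913 = 4.119
ln A = ln(4.119) / 0.15 = 1.4157 / 0.15 = 9.4382
A = e^9.4382 ≈ 12559 acres

12600 acres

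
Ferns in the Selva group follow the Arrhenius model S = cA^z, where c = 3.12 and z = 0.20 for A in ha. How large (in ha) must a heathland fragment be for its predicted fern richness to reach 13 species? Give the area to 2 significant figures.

1300 ha

13 = 3.12 × A^0.2  ⇒  A^0.2 = 13/3.12 = 4.167
ln A = ln(4.167) / 0.2 = 1.4271 / 0.2 = 7.1356
A = e^7.1356 ≈ 1256 ha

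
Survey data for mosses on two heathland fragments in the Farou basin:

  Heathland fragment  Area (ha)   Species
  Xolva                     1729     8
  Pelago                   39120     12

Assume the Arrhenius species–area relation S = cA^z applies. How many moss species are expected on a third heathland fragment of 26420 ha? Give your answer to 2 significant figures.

11

z = ln(12/8) / ln(39120/1729) = 0.4055 / 3.1191 = 0.1300
c = 8 / 1729^0.1300 = 8 / 2.636 = 3.035
S₃ = 3.035 × 26420^0.1300 = 3.035 × 3.757 ≈ 11.4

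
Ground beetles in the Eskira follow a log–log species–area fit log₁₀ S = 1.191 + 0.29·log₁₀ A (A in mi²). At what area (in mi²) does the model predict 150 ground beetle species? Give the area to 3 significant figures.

2490 mi²

150 = 15.52 × A^0.29  ⇒  A^0.29 = 150/15.52 = 9.663
ln A = ln(9.663) / 0.29 = 2.2683 / 0.29 = 7.8216
A = e^7.8216 ≈ 2494 mi²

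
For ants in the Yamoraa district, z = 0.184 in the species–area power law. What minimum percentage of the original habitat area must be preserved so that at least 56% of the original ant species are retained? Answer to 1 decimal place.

Need (A_new/A_old)^0.184 = 0.56, so A_new/A_old = 0.56^(1/0.184) = 0.56^5.435
ln(A_new/A_old) = ln 0.56 / 0.184 = -0.5798 / 0.184 = -3.1512
A_new/A_old = e^-3.1512 ≈ 0.0428

4.3%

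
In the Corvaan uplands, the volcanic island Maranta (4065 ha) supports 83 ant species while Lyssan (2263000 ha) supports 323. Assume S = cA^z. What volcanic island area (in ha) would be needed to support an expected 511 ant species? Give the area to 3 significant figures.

19100000 ha

z = ln(323/83) / ln(2263000/4065) = 1.3588 / 6.3220 = 0.2149
c = 83 / 4065^0.2149 = 83 / 5.966 = 13.91
A = (511/13.91)^(1/0.2149) ⇒ ln A = ln(36.73)/0.2149 = 16.7664
A = e^16.7664 ≈ 19123691 ha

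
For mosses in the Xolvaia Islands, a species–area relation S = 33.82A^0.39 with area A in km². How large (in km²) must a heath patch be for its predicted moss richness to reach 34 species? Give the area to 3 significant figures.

1.01 km²

34 = 33.82 × A^0.39  ⇒  A^0.39 = 34/33.82 = 1.005
ln A = ln(1.005) / 0.39 = 0.0053 / 0.39 = 0.0136
A = e^0.0136 ≈ 1.014 km²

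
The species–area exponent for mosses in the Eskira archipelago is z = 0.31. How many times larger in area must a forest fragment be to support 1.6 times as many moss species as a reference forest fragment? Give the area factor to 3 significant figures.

(A₂/A₁)^0.31 = 1.6, so A₂/A₁ = 1.6^(1/0.31) = 1.6^3.226
ln(A₂/A₁) = ln 1.6 / 0.31 = 0.4700 / 0.31 = 1.5161
A₂/A₁ = e^1.5161 ≈ 4.555

4.55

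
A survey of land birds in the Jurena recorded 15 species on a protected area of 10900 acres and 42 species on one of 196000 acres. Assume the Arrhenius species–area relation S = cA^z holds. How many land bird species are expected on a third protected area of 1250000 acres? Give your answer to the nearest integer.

81

z = ln(42/15) / ln(196000/10900) = 1.0296 / 2.8894 = 0.3563
c = 15 / 10900^0.3563 = 15 / 27.46 = 0.5462
S₃ = 0.5462 × 1250000^0.3563 = 0.5462 × 148.8 ≈ 81.28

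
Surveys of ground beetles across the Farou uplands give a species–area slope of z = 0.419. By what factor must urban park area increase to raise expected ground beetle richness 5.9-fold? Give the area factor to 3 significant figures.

(A₂/A₁)^0.419 = 5.9, so A₂/A₁ = 5.9^(1/0.419) = 5.9^2.387
ln(A₂/A₁) = ln 5.9 / 0.419 = 1.7750 / 0.419 = 4.2362
A₂/A₁ = e^4.2362 ≈ 69.14

69.1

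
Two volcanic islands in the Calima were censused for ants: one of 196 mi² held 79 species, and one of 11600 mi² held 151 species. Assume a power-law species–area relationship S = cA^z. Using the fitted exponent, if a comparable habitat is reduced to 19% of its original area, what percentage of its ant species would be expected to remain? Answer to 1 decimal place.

76.8%

z = ln(151/79) / ln(11600/196) = 0.6478 / 4.0806 = 0.1588
S_new/S_old = (A_new/A_old)^z = 0.19^0.1588 = exp(0.1588 × -1.6607) = 0.7682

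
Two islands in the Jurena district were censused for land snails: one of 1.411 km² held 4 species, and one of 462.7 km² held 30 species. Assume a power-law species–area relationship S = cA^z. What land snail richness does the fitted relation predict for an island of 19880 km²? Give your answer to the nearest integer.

111

z = ln(30/4) / ln(462.7/1.411) = 2.0149 / 5.7928 = 0.3478
c = 4 / 1.411^0.3478 = 4 / 1.127 = 3.549
S₃ = 3.549 × 19880^0.3478 = 3.549 × 31.27 ≈ 111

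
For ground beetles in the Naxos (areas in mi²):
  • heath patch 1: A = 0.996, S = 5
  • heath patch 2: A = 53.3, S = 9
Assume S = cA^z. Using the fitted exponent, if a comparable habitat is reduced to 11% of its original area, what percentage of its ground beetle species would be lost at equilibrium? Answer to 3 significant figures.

z = ln(9/5) / ln(53.3/0.996) = 0.5878 / 3.9799 = 0.1477
S_new/S_old = (A_new/A_old)^z = 0.11^0.1477 = exp(0.1477 × -2.2073) = 0.7218
Fraction lost = 1 − 0.7218 = 0.2782

27.8%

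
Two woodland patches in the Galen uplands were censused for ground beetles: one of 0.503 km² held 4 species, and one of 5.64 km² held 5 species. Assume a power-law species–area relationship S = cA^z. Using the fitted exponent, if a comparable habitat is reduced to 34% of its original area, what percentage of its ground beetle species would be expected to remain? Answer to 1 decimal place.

z = ln(5/4) / ln(5.64/0.503) = 0.2231 / 2.4170 = 0.0923
S_new/S_old = (A_new/A_old)^z = 0.34^0.0923 = exp(0.0923 × -1.0788) = 0.9052

90.5%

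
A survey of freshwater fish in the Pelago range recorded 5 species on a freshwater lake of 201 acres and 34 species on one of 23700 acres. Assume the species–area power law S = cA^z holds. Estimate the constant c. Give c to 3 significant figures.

0.593

z = ln(S₂/S₁) / ln(A₂/A₁) = ln(34/5) / ln(23700/201) = 1.9169 / 4.7699 = 0.4019
c = S₁ / A₁^z = 5 / 201^0.4019 = 5 / 8.426 = 0.5934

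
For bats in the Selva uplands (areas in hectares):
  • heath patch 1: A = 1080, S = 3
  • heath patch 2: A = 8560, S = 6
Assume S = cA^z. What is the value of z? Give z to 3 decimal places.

Taking logs: ln S = ln c + z ln A, so z = (ln S₂ − ln S₁)/(ln A₂ − ln A₁).
z = ln(6/3) / ln(8560/1080) = ln(2) / ln(7.926) = 0.6931 / 2.0701 = 0.3348

0.335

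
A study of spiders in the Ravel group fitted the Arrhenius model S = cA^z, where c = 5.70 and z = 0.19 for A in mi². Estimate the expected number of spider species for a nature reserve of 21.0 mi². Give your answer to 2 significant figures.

10

S = 5.7 × 21^0.19 = 5.7 × 1.783 ≈ 10.16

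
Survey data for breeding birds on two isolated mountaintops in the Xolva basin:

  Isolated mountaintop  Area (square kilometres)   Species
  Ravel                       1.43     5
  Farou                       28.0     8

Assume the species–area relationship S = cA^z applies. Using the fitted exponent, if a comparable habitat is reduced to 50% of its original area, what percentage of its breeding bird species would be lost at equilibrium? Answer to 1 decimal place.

10.4%

z = ln(8/5) / ln(28/1.43) = 0.4700 / 2.9745 = 0.1580
S_new/S_old = (A_new/A_old)^z = 0.5^0.1580 = exp(0.1580 × -0.6931) = 0.8963
Fraction lost = 1 − 0.8963 = 0.1037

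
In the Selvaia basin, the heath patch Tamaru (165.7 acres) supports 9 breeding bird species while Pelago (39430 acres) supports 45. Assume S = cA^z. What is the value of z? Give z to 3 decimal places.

0.294

Taking logs: ln S = ln c + z ln A, so z = (ln S₂ − ln S₁)/(ln A₂ − ln A₁).
z = ln(45/9) / ln(39430/165.7) = ln(5) / ln(238) = 1.6094 / 5.4721 = 0.2941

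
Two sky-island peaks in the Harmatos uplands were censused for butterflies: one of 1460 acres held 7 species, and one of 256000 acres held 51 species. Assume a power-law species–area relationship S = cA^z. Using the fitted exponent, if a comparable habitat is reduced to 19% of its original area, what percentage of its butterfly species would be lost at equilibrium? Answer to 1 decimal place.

47.2%

z = ln(51/7) / ln(256000/1460) = 1.9859 / 5.1667 = 0.3844
S_new/S_old = (A_new/A_old)^z = 0.19^0.3844 = exp(0.3844 × -1.6607) = 0.5282
Fraction lost = 1 − 0.5282 = 0.4718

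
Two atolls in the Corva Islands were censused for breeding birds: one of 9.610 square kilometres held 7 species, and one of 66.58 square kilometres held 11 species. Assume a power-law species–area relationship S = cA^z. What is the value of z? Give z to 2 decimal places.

Taking logs: ln S = ln c + z ln A, so z = (ln S₂ − ln S₁)/(ln A₂ − ln A₁).
z = ln(11/7) / ln(66.58/9.61) = ln(1.571) / ln(6.928) = 0.4520 / 1.9356 = 0.2335

0.23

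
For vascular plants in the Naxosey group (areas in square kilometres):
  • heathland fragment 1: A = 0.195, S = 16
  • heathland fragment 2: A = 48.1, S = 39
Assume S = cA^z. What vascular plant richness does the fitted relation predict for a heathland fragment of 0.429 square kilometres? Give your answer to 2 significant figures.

18

z = ln(39/16) / ln(48.1/0.195) = 0.8910 / 5.5080 = 0.1618
c = 16 / 0.195^0.1618 = 16 / 0.7676 = 20.84
S₃ = 20.84 × 0.429^0.1618 = 20.84 × 0.8721 ≈ 18.18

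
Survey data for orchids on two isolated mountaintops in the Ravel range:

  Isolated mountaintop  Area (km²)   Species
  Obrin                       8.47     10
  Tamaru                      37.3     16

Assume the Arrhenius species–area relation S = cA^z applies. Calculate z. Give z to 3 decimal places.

0.317

Taking logs: ln S = ln c + z ln A, so z = (ln S₂ − ln S₁)/(ln A₂ − ln A₁).
z = ln(16/10) / ln(37.3/8.47) = ln(1.6) / ln(4.404) = 0.4700 / 1.4825 = 0.3170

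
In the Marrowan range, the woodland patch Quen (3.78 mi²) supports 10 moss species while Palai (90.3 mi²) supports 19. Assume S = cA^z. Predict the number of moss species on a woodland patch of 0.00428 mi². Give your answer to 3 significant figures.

2.54

z = ln(19/10) / ln(90.3/3.78) = 0.6419 / 3.1734 = 0.2023
c = 10 / 3.78^0.2023 = 10 / 1.309 = 7.642
S₃ = 7.642 × 0.00428^0.2023 = 7.642 × 0.3318 ≈ 2.536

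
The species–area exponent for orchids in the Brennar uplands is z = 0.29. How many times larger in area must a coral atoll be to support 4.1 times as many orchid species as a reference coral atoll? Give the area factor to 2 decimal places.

129.73

(A₂/A₁)^0.29 = 4.1, so A₂/A₁ = 4.1^(1/0.29) = 4.1^3.448
ln(A₂/A₁) = ln 4.1 / 0.29 = 1.4110 / 0.29 = 4.8655
A₂/A₁ = e^4.8655 ≈ 129.7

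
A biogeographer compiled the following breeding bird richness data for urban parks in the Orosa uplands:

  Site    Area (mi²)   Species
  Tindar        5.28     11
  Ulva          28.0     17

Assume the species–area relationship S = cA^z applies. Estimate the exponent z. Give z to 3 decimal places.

Taking logs: ln S = ln c + z ln A, so z = (ln S₂ − ln S₁)/(ln A₂ − ln A₁).
z = ln(17/11) / ln(28/5.28) = ln(1.545) / ln(5.303) = 0.4353 / 1.6683 = 0.2609

0.261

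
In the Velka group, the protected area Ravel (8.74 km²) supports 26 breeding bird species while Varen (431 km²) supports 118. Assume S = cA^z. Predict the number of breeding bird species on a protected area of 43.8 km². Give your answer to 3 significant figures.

48.6

z = ln(118/26) / ln(431/8.74) = 1.5126 / 3.8982 = 0.3880
c = 26 / 8.74^0.3880 = 26 / 2.319 = 11.21
S₃ = 11.21 × 43.8^0.3880 = 11.21 × 4.334 ≈ 48.59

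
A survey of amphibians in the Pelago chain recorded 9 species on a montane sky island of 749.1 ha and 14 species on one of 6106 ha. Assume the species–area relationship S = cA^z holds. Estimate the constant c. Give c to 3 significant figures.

2.23

z = ln(S₂/S₁) / ln(A₂/A₁) = ln(14/9) / ln(6106/749.1) = 0.4418 / 2.0982 = 0.2106
c = S₁ / A₁^z = 9 / 749.1^0.2106 = 9 / 4.03 = 2.233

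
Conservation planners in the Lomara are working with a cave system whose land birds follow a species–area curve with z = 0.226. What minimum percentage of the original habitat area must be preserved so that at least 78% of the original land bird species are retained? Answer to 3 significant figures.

Need (A_new/A_old)^0.226 = 0.78, so A_new/A_old = 0.78^(1/0.226) = 0.78^4.425
ln(A_new/A_old) = ln 0.78 / 0.226 = -0.2485 / 0.226 = -1.0994
A_new/A_old = e^-1.0994 ≈ 0.3331

33.3%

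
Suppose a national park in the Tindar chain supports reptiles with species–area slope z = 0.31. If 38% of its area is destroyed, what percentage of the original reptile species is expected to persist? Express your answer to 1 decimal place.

86.2%

S_new/S_old = (A_new/A_old)^z = 0.62^0.31
= exp(0.31 × ln 0.62) = exp(0.31 × -0.4780) = exp(-0.1482) ≈ 0.8623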